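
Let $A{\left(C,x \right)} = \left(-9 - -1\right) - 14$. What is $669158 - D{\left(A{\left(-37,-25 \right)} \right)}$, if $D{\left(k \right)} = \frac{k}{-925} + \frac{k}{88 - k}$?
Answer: $\frac{618971313}{925} \approx 6.6916 \cdot 10^{5}$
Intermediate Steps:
$A{\left(C,x \right)} = -22$ ($A{\left(C,x \right)} = \left(-9 + 1\right) - 14 = -8 - 14 = -22$)
$D{\left(k \right)} = - \frac{k}{925} + \frac{k}{88 - k}$ ($D{\left(k \right)} = k \left(- \frac{1}{925}\right) + \frac{k}{88 - k} = - \frac{k}{925} + \frac{k}{88 - k}$)
$669158 - D{\left(A{\left(-37,-25 \right)} \right)} = 669158 - \left(-1\right) \left(-22\right) \frac{1}{-81400 + 925 \left(-22\right)} \left(837 - 22\right) = 669158 - \left(-1\right) \left(-22\right) \frac{1}{-81400 - 20350} \cdot 815 = 669158 - \left(-1\right) \left(-22\right) \frac{1}{-101750} \cdot 815 = 669158 - \left(-1\right) \left(-22\right) \left(- \frac{1}{101750}\right) 815 = 669158 - - \frac{163}{925} = 669158 + \frac{163}{925} = \frac{618971313}{925}$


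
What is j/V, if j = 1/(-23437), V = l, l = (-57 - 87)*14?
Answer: 1/47248992 ≈ 2.1164e-8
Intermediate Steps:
l = -2016 (l = -144*14 = -2016)
V = -2016
j = -1/23437 ≈ -4.2668e-5
j/V = -1/23437/(-2016) = -1/23437*(-1/2016) = 1/47248992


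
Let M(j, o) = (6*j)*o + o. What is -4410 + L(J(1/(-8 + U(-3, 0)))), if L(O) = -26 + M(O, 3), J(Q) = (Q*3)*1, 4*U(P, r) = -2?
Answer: -75469/17 ≈ -4439.4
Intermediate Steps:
M(j, o) = o + 6*j*o (M(j, o) = 6*j*o + o = o + 6*j*o)
U(P, r) = -½ (U(P, r) = (¼)*(-2) = -½)
J(Q) = 3*Q (J(Q) = (3*Q)*1 = 3*Q)
L(O) = -23 + 18*O (L(O) = -26 + 3*(1 + 6*O) = -26 + (3 + 18*O) = -23 + 18*O)
-4410 + L(J(1/(-8 + U(-3, 0)))) = -4410 + (-23 + 18*(3/(-8 - ½))) = -4410 + (-23 + 18*(3/(-17/2))) = -4410 + (-23 + 18*(3*(-2/17))) = -4410 + (-23 + 18*(-6/17)) = -4410 + (-23 - 108/17) = -4410 - 499/17 = -75469/17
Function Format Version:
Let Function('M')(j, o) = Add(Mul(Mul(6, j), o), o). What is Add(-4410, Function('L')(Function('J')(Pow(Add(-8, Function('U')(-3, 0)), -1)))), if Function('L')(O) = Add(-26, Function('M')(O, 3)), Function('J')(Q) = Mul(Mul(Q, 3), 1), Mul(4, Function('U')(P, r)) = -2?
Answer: Rational(-75469, 17) ≈ -4439.4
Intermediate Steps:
Function('M')(j, o) = Add(o, Mul(6, j, o)) (Function('M')(j, o) = Add(Mul(6, j, o), o) = Add(o, Mul(6, j, o)))
Function('U')(P, r) = Rational(-1, 2) (Function('U')(P, r) = Mul(Rational(1, 4), -2) = Rational(-1, 2))
Function('J')(Q) = Mul(3, Q) (Function('J')(Q) = Mul(Mul(3, Q), 1) = Mul(3, Q))
Function('L')(O) = Add(-23, Mul(18, O)) (Function('L')(O) = Add(-26, Mul(3, Add(1, Mul(6, O)))) = Add(-26, Add(3, Mul(18, O))) = Add(-23, Mul(18, O)))
Add(-4410, Function('L')(Function('J')(Pow(Add(-8, Function('U')(-3, 0)), -1)))) = Add(-4410, Add(-23, Mul(18, Mul(3, Pow(Add(-8, Rational(-1, 2)), -1))))) = Add(-4410, Add(-23, Mul(18, Mul(3, Pow(Rational(-17, 2), -1))))) = Add(-4410, Add(-23, Mul(18, Mul(3, Rational(-2, 17))))) = Add(-4410, Add(-23, Mul(18, Rational(-6, 17)))) = Add(-4410, Add(-23, Rational(-108, 17))) = Add(-4410, Rational(-499, 17)) = Rational(-75469, 17)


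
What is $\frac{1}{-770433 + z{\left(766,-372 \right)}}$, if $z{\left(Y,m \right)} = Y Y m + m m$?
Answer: $- \frac{1}{218905281} \approx -4.5682 \cdot 10^{-9}$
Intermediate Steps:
$z{\left(Y,m \right)} = m^{2} + m Y^{2}$ ($z{\left(Y,m \right)} = Y^{2} m + m^{2} = m Y^{2} + m^{2} = m^{2} + m Y^{2}$)
$\frac{1}{-770433 + z{\left(766,-372 \right)}} = \frac{1}{-770433 - 372 \left(-372 + 766^{2}\right)} = \frac{1}{-770433 - 372 \left(-372 + 586756\right)} = \frac{1}{-770433 - 218134848} = \frac{1}{-218905281} = - \frac{1}{218905281}$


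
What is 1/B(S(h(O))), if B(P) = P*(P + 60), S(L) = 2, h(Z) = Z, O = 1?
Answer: 1/124 ≈ 0.0080645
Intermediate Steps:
B(P) = P*(60 + P)
1/B(S(h(O))) = 1/(2*(60 + 2)) = 1/(2*62) = 1/124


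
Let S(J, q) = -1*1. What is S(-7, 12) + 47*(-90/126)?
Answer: -242/7 ≈ -34.571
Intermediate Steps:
S(J, q) = -1
S(-7, 12) + 47*(-90/126) = -1 + 47*(-90/126) = -1 + 47*(-90*1/126) = -1 + 47*(-5/7) = -1 - 235/7 = -242/7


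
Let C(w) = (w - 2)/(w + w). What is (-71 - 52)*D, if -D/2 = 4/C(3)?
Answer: 5904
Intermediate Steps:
C(w) = (-2 + w)/(2*w) (C(w) = (-2 + w)/((2*w)) = (-2 + w)*(1/(2*w)) = (-2 + w)/(2*w))
D = -48 (D = -8/((1/2)*(-2 + 3)/3) = -8/((1/2)*(1/3)*1) = -8/1/6 = -8*6 = -2*24 = -48)
(-71 - 52)*D = (-71 - 52)*(-48) = -123*(-48) = 5904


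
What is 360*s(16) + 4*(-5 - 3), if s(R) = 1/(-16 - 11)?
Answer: -136/3 ≈ -45.333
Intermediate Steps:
s(R) = -1/27 (s(R) = 1/(-27) = -1/27)
360*s(16) + 4*(-5 - 3) = 360*(-1/27) + 4*(-5 - 3) = -40/3 + 4*(-8) = -40/3 - 32 = -136/3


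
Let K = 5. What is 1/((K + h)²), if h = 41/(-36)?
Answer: 1296/19321 ≈ 0.067077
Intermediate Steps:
h = -41/36 (h = 41*(-1/36) = -41/36 ≈ -1.1389)
1/((K + h)²) = 1/((5 - 41/36)²) = 1/((139/36)²) = 1/(19321/1296) = 1296/19321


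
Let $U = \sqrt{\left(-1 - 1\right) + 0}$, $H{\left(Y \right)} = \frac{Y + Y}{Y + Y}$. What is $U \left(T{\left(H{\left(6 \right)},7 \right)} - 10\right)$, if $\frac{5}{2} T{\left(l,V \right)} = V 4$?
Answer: $\frac{6 i \sqrt{2}}{5} \approx 1.6971 i$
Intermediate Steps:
$H{\left(Y \right)} = 1$ ($H{\left(Y \right)} = \frac{2 Y}{2 Y} = 2 Y \frac{1}{2 Y} = 1$)
$T{\left(l,V \right)} = \frac{8 V}{5}$ ($T{\left(l,V \right)} = \frac{2 V 4}{5} = \frac{2 \cdot 4 V}{5} = \frac{8 V}{5}$)
$U = i \sqrt{2}$ ($U = \sqrt{-2 + 0} = \sqrt{-2} = i \sqrt{2} \approx 1.4142 i$)
$U \left(T{\left(H{\left(6 \right)},7 \right)} - 10\right) = i \sqrt{2} \left(\frac{8}{5} \cdot 7 - 10\right) = i \sqrt{2} \left(\frac{56}{5} - 10\right) = i \sqrt{2} \cdot \frac{6}{5} = \frac{6 i \sqrt{2}}{5}$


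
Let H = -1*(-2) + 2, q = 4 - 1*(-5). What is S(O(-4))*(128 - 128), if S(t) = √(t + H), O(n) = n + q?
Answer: 0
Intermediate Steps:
q = 9 (q = 4 + 5 = 9)
H = 4 (H = 2 + 2 = 4)
O(n) = 9 + n (O(n) = n + 9 = 9 + n)
S(t) = √(4 + t) (S(t) = √(t + 4) = √(4 + t))
S(O(-4))*(128 - 128) = √(4 + (9 - 4))*(128 - 128) = √(4 + 5)*0 = √9*0 = 3*0 = 0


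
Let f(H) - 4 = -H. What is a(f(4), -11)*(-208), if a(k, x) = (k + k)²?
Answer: 0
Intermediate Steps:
f(H) = 4 - H
a(k, x) = 4*k² (a(k, x) = (2*k)² = 4*k²)
a(f(4), -11)*(-208) = (4*(4 - 1*4)²)*(-208) = (4*(4 - 4)²)*(-208) = (4*0²)*(-208) = (4*0)*(-208) = 0*(-208) = 0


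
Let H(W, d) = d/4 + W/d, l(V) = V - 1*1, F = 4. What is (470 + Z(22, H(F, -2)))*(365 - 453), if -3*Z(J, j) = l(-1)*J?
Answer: -127952/3 ≈ -42651.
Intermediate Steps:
l(V) = -1 + V (l(V) = V - 1 = -1 + V)
H(W, d) = d/4 + W/d (H(W, d) = d*(¼) + W/d = d/4 + W/d)
Z(J, j) = 2*J/3 (Z(J, j) = -(-1 - 1)*J/3 = -(-2)*J/3 = 2*J/3)
(470 + Z(22, H(F, -2)))*(365 - 453) = (470 + (⅔)*22)*(365 - 453) = (470 + 44/3)*(-88) = (1454/3)*(-88) = -127952/3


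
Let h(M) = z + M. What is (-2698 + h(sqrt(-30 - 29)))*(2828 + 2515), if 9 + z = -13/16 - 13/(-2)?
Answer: -230929803/16 + 5343*I*sqrt(59) ≈ -1.4433e+7 + 41040.0*I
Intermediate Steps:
z = -53/16 (z = -9 + (-13/16 - 13/(-2)) = -9 + (-13*1/16 - 13*(-1/2)) = -9 + (-13/16 + 13/2) = -9 + 91/16 = -53/16 ≈ -3.3125)
h(M) = -53/16 + M
(-2698 + h(sqrt(-30 - 29)))*(2828 + 2515) = (-2698 + (-53/16 + sqrt(-30 - 29)))*(2828 + 2515) = (-2698 + (-53/16 + sqrt(-59)))*5343 = (-2698 + (-53/16 + I*sqrt(59)))*5343 = (-43221/16 + I*sqrt(59))*5343 = -230929803/16 + 5343*I*sqrt(59)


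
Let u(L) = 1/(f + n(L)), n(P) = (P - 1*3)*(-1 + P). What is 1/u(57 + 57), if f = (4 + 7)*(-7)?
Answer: 12466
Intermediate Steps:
n(P) = (-1 + P)*(-3 + P) (n(P) = (P - 3)*(-1 + P) = (-3 + P)*(-1 + P) = (-1 + P)*(-3 + P))
f = -77 (f = 11*(-7) = -77)
u(L) = 1/(-74 + L² - 4*L) (u(L) = 1/(-77 + (3 + L² - 4*L)) = 1/(-74 + L² - 4*L))
1/u(57 + 57) = 1/(1/(-74 + (57 + 57)² - 4*(57 + 57))) = 1/(1/(-74 + 114² - 4*114)) = 1/(1/(-74 + 12996 - 456)) = 1/(1/12466) = 12466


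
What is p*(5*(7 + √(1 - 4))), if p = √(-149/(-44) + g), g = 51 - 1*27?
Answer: 5*√13255*(7 + I*√3)/22 ≈ 183.16 + 45.321*I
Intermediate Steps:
g = 24 (g = 51 - 27 = 24)
p = √13255/22 (p = √(-149/(-44) + 24) = √(-149*(-1/44) + 24) = √(149/44 + 24) = √(1205/44) = √13255/22 ≈ 5.2332)
p*(5*(7 + √(1 - 4))) = (√13255/22)*(5*(7 + √(1 - 4))) = (√13255/22)*(5*(7 + √(-3))) = (√13255/22)*(5*(7 + I*√3)) = (√13255/22)*(35 + 5*I*√3) = √13255*(35 + 5*I*√3)/22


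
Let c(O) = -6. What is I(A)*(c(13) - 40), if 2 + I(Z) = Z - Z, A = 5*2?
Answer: 92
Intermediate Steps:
A = 10
I(Z) = -2 (I(Z) = -2 + (Z - Z) = -2 + 0 = -2)
I(A)*(c(13) - 40) = -2*(-6 - 40) = -2*(-46) = 92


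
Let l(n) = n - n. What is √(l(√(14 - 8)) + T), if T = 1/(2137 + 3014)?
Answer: √5151/5151 ≈ 0.013933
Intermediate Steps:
T = 1/5151 ≈ 0.00019414
l(n) = 0
√(l(√(14 - 8)) + T) = √(0 + 1/5151) = √(1/5151) = √5151/5151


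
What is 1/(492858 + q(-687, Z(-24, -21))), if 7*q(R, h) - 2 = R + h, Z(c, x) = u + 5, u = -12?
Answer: 7/3449314 ≈ 2.0294e-6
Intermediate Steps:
Z(c, x) = -7 (Z(c, x) = -12 + 5 = -7)
q(R, h) = 2/7 + R/7 + h/7 (q(R, h) = 2/7 + (R + h)/7 = 2/7 + (R/7 + h/7) = 2/7 + R/7 + h/7)
1/(492858 + q(-687, Z(-24, -21))) = 1/(492858 + (2/7 + (⅐)*(-687) + (⅐)*(-7))) = 1/(492858 + (2/7 - 687/7 - 1)) = 1/(492858 - 692/7) = 1/(3449314/7) = 7/3449314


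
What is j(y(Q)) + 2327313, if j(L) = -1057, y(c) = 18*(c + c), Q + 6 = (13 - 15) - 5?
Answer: 2326256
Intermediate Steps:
Q = -13 (Q = -6 + ((13 - 15) - 5) = -6 + (-2 - 5) = -6 - 7 = -13)
y(c) = 36*c (y(c) = 18*(2*c) = 36*c)
j(y(Q)) + 2327313 = -1057 + 2327313 = 2326256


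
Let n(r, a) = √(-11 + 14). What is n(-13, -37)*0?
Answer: 0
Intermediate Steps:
n(r, a) = √3
n(-13, -37)*0 = √3*0 = 0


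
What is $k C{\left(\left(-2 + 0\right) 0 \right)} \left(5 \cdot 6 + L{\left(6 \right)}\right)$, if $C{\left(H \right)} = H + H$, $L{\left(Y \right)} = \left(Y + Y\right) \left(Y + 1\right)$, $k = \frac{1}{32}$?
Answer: $0$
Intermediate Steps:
$k = \frac{1}{32} \approx 0.03125$
$L{\left(Y \right)} = 2 Y \left(1 + Y\right)$
$C{\left(H \right)} = 2 H$
$k C{\left(\left(-2 + 0\right) 0 \right)} \left(5 \cdot 6 + L{\left(6 \right)}\right) = \frac{2 \left(-2 + 0\right) 0}{32} \left(5 \cdot 6 + 2 \cdot 6 \left(1 + 6\right)\right) = \frac{2 \left(\left(-2\right) 0\right)}{32} \left(30 + 2 \cdot 6 \cdot 7\right) = \frac{2 \cdot 0}{32} \left(30 + 84\right) = \frac{1}{32} \cdot 0 \cdot 114 = 0 \cdot 114 = 0$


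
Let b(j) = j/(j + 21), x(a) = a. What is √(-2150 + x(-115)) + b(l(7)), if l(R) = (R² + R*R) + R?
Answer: ⅚ + I*√2265 ≈ 0.83333 + 47.592*I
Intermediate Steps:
l(R) = R + 2*R² (l(R) = (R² + R²) + R = 2*R² + R = R + 2*R²)
b(j) = j/(21 + j)
√(-2150 + x(-115)) + b(l(7)) = √(-2150 - 115) + (7*(1 + 2*7))/(21 + 7*(1 + 2*7)) = √(-2265) + (7*(1 + 14))/(21 + 7*(1 + 14)) = I*√2265 + (7*15)/(21 + 7*15) = I*√2265 + 105/(21 + 105) = I*√2265 + 105/126 = I*√2265 + 105*(1/126) = I*√2265 + ⅚ = ⅚ + I*√2265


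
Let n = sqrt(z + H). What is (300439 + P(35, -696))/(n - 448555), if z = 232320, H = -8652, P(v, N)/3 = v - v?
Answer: -134763415645/201201364357 - 1802634*sqrt(6213)/201201364357 ≈ -0.67050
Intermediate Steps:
P(v, N) = 0 (P(v, N) = 3*(v - v) = 3*0 = 0)
n = 6*sqrt(6213) (n = sqrt(232320 - 8652) = sqrt(223668) = 6*sqrt(6213) ≈ 472.94)
(300439 + P(35, -696))/(n - 448555) = (300439 + 0)/(6*sqrt(6213) - 448555) = 300439/(-448555 + 6*sqrt(6213))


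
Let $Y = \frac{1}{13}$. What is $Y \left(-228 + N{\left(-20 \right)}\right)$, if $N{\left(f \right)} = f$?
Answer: $- \frac{248}{13} \approx -19.077$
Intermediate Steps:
$Y = \frac{1}{13} \approx 0.076923$
$Y \left(-228 + N{\left(-20 \right)}\right) = \frac{-228 - 20}{13} = \frac{1}{13} \left(-248\right) = - \frac{248}{13}$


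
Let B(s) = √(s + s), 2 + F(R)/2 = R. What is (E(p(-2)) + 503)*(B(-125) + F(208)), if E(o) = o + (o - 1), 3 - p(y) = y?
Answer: 210944 + 2560*I*√10 ≈ 2.1094e+5 + 8095.4*I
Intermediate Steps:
p(y) = 3 - y
E(o) = -1 + 2*o (E(o) = o + (-1 + o) = -1 + 2*o)
F(R) = -4 + 2*R
B(s) = √2*√s (B(s) = √(2*s) = √2*√s)
(E(p(-2)) + 503)*(B(-125) + F(208)) = ((-1 + 2*(3 - 1*(-2))) + 503)*(√2*√(-125) + (-4 + 2*208)) = ((-1 + 2*(3 + 2)) + 503)*(√2*(5*I*√5) + (-4 + 416)) = ((-1 + 2*5) + 503)*(5*I*√10 + 412) = ((-1 + 10) + 503)*(412 + 5*I*√10) = (9 + 503)*(412 + 5*I*√10) = 512*(412 + 5*I*√10) = 210944 + 2560*I*√10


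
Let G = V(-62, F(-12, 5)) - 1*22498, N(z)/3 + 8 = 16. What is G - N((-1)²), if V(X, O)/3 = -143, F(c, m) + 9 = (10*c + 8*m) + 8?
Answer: -22951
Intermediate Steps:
F(c, m) = -1 + 8*m + 10*c (F(c, m) = -9 + ((10*c + 8*m) + 8) = -9 + ((8*m + 10*c) + 8) = -9 + (8 + 8*m + 10*c) = -1 + 8*m + 10*c)
V(X, O) = -429 (V(X, O) = 3*(-143) = -429)
N(z) = 24 (N(z) = -24 + 3*16 = -24 + 48 = 24)
G = -22927 (G = -429 - 1*22498 = -429 - 22498 = -22927)
G - N((-1)²) = -22927 - 1*24 = -22927 - 24 = -22951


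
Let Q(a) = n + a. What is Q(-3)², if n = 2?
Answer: 1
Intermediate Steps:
Q(a) = 2 + a
Q(-3)² = (2 - 3)² = (-1)² = 1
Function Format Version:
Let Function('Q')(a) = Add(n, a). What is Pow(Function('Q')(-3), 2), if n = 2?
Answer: 1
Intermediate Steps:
Function('Q')(a) = Add(2, a)
Pow(Function('Q')(-3), 2) = Pow(Add(2, -3), 2) = Pow(-1, 2) = 1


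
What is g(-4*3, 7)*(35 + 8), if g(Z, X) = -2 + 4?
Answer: 86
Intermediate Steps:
g(Z, X) = 2
g(-4*3, 7)*(35 + 8) = 2*(35 + 8) = 2*43 = 86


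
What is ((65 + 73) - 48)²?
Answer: 8100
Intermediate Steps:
((65 + 73) - 48)² = (138 - 48)² = 90² = 8100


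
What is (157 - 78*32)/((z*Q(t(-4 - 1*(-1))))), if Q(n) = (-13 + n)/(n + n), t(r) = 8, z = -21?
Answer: -37424/105 ≈ -356.42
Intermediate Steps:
Q(n) = (-13 + n)/(2*n) (Q(n) = (-13 + n)/((2*n)) = (-13 + n)*(1/(2*n)) = (-13 + n)/(2*n))
(157 - 78*32)/((z*Q(t(-4 - 1*(-1))))) = (157 - 78*32)/((-21*(-13 + 8)/(2*8))) = (157 - 2496)/((-21*(-5)/(2*8))) = -2339/((-21*(-5/16))) = -2339/105/16 = -2339*16/105 = -37424/105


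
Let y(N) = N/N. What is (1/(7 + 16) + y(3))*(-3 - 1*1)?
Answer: -96/23 ≈ -4.1739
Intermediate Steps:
y(N) = 1
(1/(7 + 16) + y(3))*(-3 - 1*1) = (1/(7 + 16) + 1)*(-3 - 1*1) = (1/23 + 1)*(-3 - 1) = (1/23 + 1)*(-4) = (24/23)*(-4) = -96/23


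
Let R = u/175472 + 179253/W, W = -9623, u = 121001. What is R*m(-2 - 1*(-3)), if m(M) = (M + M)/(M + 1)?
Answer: -30289489793/1688567056 ≈ -17.938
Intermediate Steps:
R = -30289489793/1688567056 (R = 121001/175472 + 179253/(-9623) = 121001*(1/175472) + 179253*(-1/9623) = 121001/175472 - 179253/9623 = -30289489793/1688567056 ≈ -17.938)
m(M) = 2*M/(1 + M) (m(M) = (2*M)/(1 + M) = 2*M/(1 + M))
R*m(-2 - 1*(-3)) = -30289489793*(-2 - 1*(-3))/(844283528*(1 + (-2 - 1*(-3)))) = -30289489793*(-2 + 3)/(844283528*(1 + (-2 + 3))) = -30289489793/(844283528*(1 + 1)) = -30289489793/(844283528*2) = -30289489793/1688567056*1 = -30289489793/1688567056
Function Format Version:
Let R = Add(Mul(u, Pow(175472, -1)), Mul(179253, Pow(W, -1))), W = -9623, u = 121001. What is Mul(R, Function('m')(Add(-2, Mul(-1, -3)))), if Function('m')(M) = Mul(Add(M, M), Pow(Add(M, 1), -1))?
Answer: Rational(-30289489793, 1688567056) ≈ -17.938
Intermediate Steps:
R = Rational(-30289489793, 1688567056) (R = Add(Mul(121001, Pow(175472, -1)), Mul(179253, Pow(-9623, -1))) = Add(Mul(121001, Rational(1, 175472)), Mul(179253, Rational(-1, 9623))) = Add(Rational(121001, 175472), Rational(-179253, 9623)) = Rational(-30289489793, 1688567056) ≈ -17.938)
Function('m')(M) = Mul(2, M, Pow(Add(1, M), -1)) (Function('m')(M) = Mul(Mul(2, M), Pow(Add(1, M), -1)) = Mul(2, M, Pow(Add(1, M), -1)))
Mul(R, Function('m')(Add(-2, Mul(-1, -3)))) = Mul(Rational(-30289489793, 1688567056), Mul(2, Add(-2, Mul(-1, -3)), Pow(Add(1, Add(-2, Mul(-1, -3))), -1))) = Mul(Rational(-30289489793, 1688567056), Mul(2, Add(-2, 3), Pow(Add(1, Add(-2, 3)), -1))) = Mul(Rational(-30289489793, 1688567056), Mul(2, 1, Pow(Add(1, 1), -1))) = Mul(Rational(-30289489793, 1688567056), Mul(2, 1, Pow(2, -1))) = Mul(Rational(-30289489793, 1688567056), Mul(2, 1, Rational(1, 2))) = Mul(Rational(-30289489793, 1688567056), 1) = Rational(-30289489793, 1688567056)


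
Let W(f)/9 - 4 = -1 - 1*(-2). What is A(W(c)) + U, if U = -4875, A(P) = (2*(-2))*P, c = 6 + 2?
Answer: -5055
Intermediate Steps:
c = 8
W(f) = 45 (W(f) = 36 + 9*(-1 - 1*(-2)) = 36 + 9*(-1 + 2) = 36 + 9*1 = 36 + 9 = 45)
A(P) = -4*P
A(W(c)) + U = -4*45 - 4875 = -180 - 4875 = -5055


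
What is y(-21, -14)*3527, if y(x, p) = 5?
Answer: 17635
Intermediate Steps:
y(-21, -14)*3527 = 5*3527 = 17635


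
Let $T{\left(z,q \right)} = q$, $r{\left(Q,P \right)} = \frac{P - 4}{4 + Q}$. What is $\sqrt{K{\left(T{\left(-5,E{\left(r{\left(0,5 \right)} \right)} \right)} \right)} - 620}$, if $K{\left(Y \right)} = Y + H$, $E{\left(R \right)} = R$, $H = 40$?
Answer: $\frac{i \sqrt{2319}}{2} \approx 24.078 i$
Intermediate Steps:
$r{\left(Q,P \right)} = \frac{-4 + P}{4 + Q}$
$K{\left(Y \right)} = 40 + Y$ ($K{\left(Y \right)} = Y + 40 = 40 + Y$)
$\sqrt{K{\left(T{\left(-5,E{\left(r{\left(0,5 \right)} \right)} \right)} \right)} - 620} = \sqrt{\left(40 + \frac{-4 + 5}{4 + 0}\right) - 620} = \sqrt{\left(40 + \frac{1}{4} \cdot 1\right) - 620} = \sqrt{\left(40 + \frac{1}{4}\right) - 620} = \sqrt{\frac{161}{4} - 620} = \sqrt{- \frac{2319}{4}} = \frac{i \sqrt{2319}}{2}$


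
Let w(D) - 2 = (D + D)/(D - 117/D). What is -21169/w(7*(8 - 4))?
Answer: -14119723/2902 ≈ -4865.5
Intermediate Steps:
w(D) = 2 + 2*D/(D - 117/D) (w(D) = 2 + (D + D)/(D - 117/D) = 2 + (2*D)/(D - 117/D) = 2 + 2*D/(D - 117/D))
-21169/w(7*(8 - 4)) = -21169*(-117 + (7*(8 - 4))²)/(2*(-117 + 2*(7*(8 - 4))²)) = -21169*(-117 + (7*4)²)/(2*(-117 + 2*(7*4)²)) = -21169*(-117 + 28²)/(2*(-117 + 2*28²)) = -21169*(-117 + 784)/(2*(-117 + 2*784)) = -21169*667/(2*(-117 + 1568)) = -21169/(2*(1/667)*1451) = -21169/2902/667 = -21169*667/2902 = -14119723/2902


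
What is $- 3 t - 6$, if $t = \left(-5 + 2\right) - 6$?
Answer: $21$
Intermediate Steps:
$t = -9$ ($t = -3 - 6 = -9$)
$- 3 t - 6 = \left(-3\right) \left(-9\right) - 6 = 27 - 6 = 21$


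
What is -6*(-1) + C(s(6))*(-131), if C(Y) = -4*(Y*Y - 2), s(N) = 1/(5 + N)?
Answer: -125558/121 ≈ -1037.7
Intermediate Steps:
C(Y) = 8 - 4*Y² (C(Y) = -4*(Y² - 2) = -4*(-2 + Y²) = 8 - 4*Y²)
-6*(-1) + C(s(6))*(-131) = -6*(-1) + (8 - 4/(5 + 6)²)*(-131) = 6 + (8 - 4*(1/11)²)*(-131) = 6 + (8 - 4*1/121)*(-131) = 6 + (8 - 4/121)*(-131) = 6 + (964/121)*(-131) = 6 - 126284/121 = -125558/121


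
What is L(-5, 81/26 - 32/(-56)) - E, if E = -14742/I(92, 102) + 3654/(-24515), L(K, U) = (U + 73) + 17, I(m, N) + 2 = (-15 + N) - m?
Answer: -8977733087/4461730 ≈ -2012.2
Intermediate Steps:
I(m, N) = -17 + N - m (I(m, N) = -2 + ((-15 + N) - m) = -2 + (-15 + N - m) = -17 + N - m)
L(K, U) = 90 + U (L(K, U) = (73 + U) + 17 = 90 + U)
E = 51624936/24515 (E = -14742/(-17 + 102 - 1*92) + 3654/(-24515) = -14742/(-17 + 102 - 92) + 3654*(-1/24515) = -14742/(-7) - 3654/24515 = -14742*(-⅐) - 3654/24515 = 2106 - 3654/24515 = 51624936/24515 ≈ 2105.9)
L(-5, 81/26 - 32/(-56)) - E = (90 + (81/26 - 32/(-56))) - 1*51624936/24515 = (90 + (81*(1/26) - 32*(-1/56))) - 51624936/24515 = (90 + (81/26 + 4/7)) - 51624936/24515 = (90 + 671/182) - 51624936/24515 = 17051/182 - 51624936/24515 = -8977733087/4461730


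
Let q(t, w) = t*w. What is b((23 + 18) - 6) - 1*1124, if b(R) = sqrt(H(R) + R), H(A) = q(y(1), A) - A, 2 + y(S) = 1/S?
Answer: -1124 + I*sqrt(35) ≈ -1124.0 + 5.9161*I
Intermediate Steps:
y(S) = -2 + 1/S
H(A) = -2*A (H(A) = (-2 + 1/1)*A - A = (-2 + 1)*A - A = -A - A = -2*A)
b(R) = sqrt(-R) (b(R) = sqrt(-2*R + R) = sqrt(-R))
b((23 + 18) - 6) - 1*1124 = sqrt(-((23 + 18) - 6)) - 1*1124 = sqrt(-(41 - 6)) - 1124 = sqrt(-1*35) - 1124 = sqrt(-35) - 1124 = I*sqrt(35) - 1124 = -1124 + I*sqrt(35)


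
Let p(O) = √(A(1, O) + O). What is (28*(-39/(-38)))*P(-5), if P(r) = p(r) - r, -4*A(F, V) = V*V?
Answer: 2730/19 + 819*I*√5/19 ≈ 143.68 + 96.386*I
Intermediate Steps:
A(F, V) = -V²/4 (A(F, V) = -V*V/4 = -V²/4)
p(O) = √(O - O²/4) (p(O) = √(-O²/4 + O) = √(O - O²/4))
P(r) = √(r*(4 - r))/2 - r
(28*(-39/(-38)))*P(-5) = (28*(-39/(-38)))*(√(-1*(-5)*(-4 - 5))/2 - 1*(-5)) = (28*(-39*(-1/38)))*(√(-1*(-5)*(-9))/2 + 5) = (28*(39/38))*(√(-45)/2 + 5) = 546*((3*I*√5)/2 + 5)/19 = 546*(3*I*√5/2 + 5)/19 = 546*(5 + 3*I*√5/2)/19 = 2730/19 + 819*I*√5/19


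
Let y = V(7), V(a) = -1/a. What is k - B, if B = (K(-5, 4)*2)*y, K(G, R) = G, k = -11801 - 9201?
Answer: -147024/7 ≈ -21003.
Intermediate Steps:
k = -21002
y = -1/7 ≈ -0.14286
B = 10/7 (B = -5*2*(-1/7) = -10*(-1/7) = 10/7 ≈ 1.4286)
k - B = -21002 - 1*10/7 = -21002 - 10/7 = -147024/7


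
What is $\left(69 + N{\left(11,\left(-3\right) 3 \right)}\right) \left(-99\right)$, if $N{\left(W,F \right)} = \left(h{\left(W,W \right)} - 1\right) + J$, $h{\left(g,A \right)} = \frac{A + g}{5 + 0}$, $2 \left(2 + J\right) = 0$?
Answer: $- \frac{34848}{5} \approx -6969.6$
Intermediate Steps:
$J = -2$ ($J = -2 + \frac{1}{2} \cdot 0 = -2 + 0 = -2$)
$h{\left(g,A \right)} = \frac{A}{5} + \frac{g}{5}$ ($h{\left(g,A \right)} = \frac{A + g}{5} = \left(A + g\right) \frac{1}{5} = \frac{A}{5} + \frac{g}{5}$)
$N{\left(W,F \right)} = -3 + \frac{2 W}{5}$ ($N{\left(W,F \right)} = \left(\left(\frac{W}{5} + \frac{W}{5}\right) - 1\right) - 2 = \left(\frac{2 W}{5} - 1\right) - 2 = \left(-1 + \frac{2 W}{5}\right) - 2 = -3 + \frac{2 W}{5}$)
$\left(69 + N{\left(11,\left(-3\right) 3 \right)}\right) \left(-99\right) = \left(69 + \left(-3 + \frac{2}{5} \cdot 11\right)\right) \left(-99\right) = \left(69 + \left(-3 + \frac{22}{5}\right)\right) \left(-99\right) = \left(69 + \frac{7}{5}\right) \left(-99\right) = \frac{352}{5} \left(-99\right) = - \frac{34848}{5}$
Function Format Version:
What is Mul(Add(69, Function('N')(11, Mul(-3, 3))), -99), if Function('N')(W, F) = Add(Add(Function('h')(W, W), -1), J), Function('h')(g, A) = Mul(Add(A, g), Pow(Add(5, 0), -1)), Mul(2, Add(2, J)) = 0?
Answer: Rational(-34848, 5) ≈ -6969.6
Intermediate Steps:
J = -2 (J = Add(-2, Mul(Rational(1, 2), 0)) = Add(-2, 0) = -2)
Function('h')(g, A) = Add(Mul(Rational(1, 5), A), Mul(Rational(1, 5), g)) (Function('h')(g, A) = Mul(Add(A, g), Pow(5, -1)) = Mul(Add(A, g), Rational(1, 5)) = Add(Mul(Rational(1, 5), A), Mul(Rational(1, 5), g)))
Function('N')(W, F) = Add(-3, Mul(Rational(2, 5), W)) (Function('N')(W, F) = Add(Add(Add(Mul(Rational(1, 5), W), Mul(Rational(1, 5), W)), -1), -2) = Add(Add(Mul(Rational(2, 5), W), -1), -2) = Add(Add(-1, Mul(Rational(2, 5), W)), -2) = Add(-3, Mul(Rational(2, 5), W)))
Mul(Add(69, Function('N')(11, Mul(-3, 3))), -99) = Mul(Add(69, Add(-3, Mul(Rational(2, 5), 11))), -99) = Mul(Add(69, Add(-3, Rational(22, 5))), -99) = Mul(Add(69, Rational(7, 5)), -99) = Mul(Rational(352, 5), -99) = Rational(-34848, 5)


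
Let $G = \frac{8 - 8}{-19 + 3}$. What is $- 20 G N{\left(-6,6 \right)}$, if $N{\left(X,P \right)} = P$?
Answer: $0$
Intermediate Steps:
$G = 0$ ($G = \frac{0}{-16} = 0 \left(- \frac{1}{16}\right) = 0$)
$- 20 G N{\left(-6,6 \right)} = \left(-20\right) 0 \cdot 6 = 0 \cdot 6 = 0$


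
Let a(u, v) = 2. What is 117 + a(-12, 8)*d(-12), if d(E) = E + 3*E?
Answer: 21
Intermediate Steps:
d(E) = 4*E
117 + a(-12, 8)*d(-12) = 117 + 2*(4*(-12)) = 117 + 2*(-48) = 117 - 96 = 21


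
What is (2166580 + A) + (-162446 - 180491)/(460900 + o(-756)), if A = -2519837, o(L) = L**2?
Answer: -364715586989/1032436 ≈ -3.5326e+5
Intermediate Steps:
(2166580 + A) + (-162446 - 180491)/(460900 + o(-756)) = (2166580 - 2519837) + (-162446 - 180491)/(460900 + (-756)**2) = -353257 - 342937/(460900 + 571536) = -353257 - 342937/1032436 = -364715586989/1032436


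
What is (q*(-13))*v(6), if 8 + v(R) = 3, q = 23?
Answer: 1495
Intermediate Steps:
v(R) = -5 (v(R) = -8 + 3 = -5)
(q*(-13))*v(6) = (23*(-13))*(-5) = -299*(-5) = 1495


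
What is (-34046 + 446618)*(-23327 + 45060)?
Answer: 8966427276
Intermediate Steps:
(-34046 + 446618)*(-23327 + 45060) = 412572*21733 = 8966427276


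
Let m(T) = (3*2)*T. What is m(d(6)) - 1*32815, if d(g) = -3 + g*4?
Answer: -32689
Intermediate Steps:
d(g) = -3 + 4*g
m(T) = 6*T
m(d(6)) - 1*32815 = 6*(-3 + 4*6) - 1*32815 = 6*(-3 + 24) - 32815 = 6*21 - 32815 = 126 - 32815 = -32689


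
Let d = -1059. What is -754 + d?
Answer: -1813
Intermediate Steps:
-754 + d = -754 - 1059 = -1813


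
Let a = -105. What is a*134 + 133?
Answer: -13937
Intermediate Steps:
a*134 + 133 = -105*134 + 133 = -14070 + 133 = -13937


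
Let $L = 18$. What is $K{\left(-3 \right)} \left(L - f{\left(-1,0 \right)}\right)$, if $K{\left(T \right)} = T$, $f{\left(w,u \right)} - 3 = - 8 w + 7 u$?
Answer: $-21$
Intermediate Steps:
$f{\left(w,u \right)} = 3 - 8 w + 7 u$ ($f{\left(w,u \right)} = 3 + \left(- 8 w + 7 u\right) = 3 - 8 w + 7 u$)
$K{\left(-3 \right)} \left(L - f{\left(-1,0 \right)}\right) = - 3 \left(18 - \left(3 - -8 + 7 \cdot 0\right)\right) = - 3 \left(18 - \left(3 + 8 + 0\right)\right) = - 3 \left(18 - 11\right) = \left(-3\right) 7 = -21$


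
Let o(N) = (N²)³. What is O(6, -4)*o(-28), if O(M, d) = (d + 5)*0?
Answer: 0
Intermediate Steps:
o(N) = N⁶
O(M, d) = 0 (O(M, d) = (5 + d)*0 = 0)
O(6, -4)*o(-28) = 0*(-28)⁶ = 0*481890304 = 0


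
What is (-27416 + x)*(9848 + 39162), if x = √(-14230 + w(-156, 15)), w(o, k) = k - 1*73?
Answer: -1343658160 + 196040*I*√893 ≈ -1.3437e+9 + 5.8583e+6*I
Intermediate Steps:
w(o, k) = -73 + k (w(o, k) = k - 73 = -73 + k)
x = 4*I*√893 (x = √(-14230 + (-73 + 15)) = √(-14230 - 58) = √(-14288) = 4*I*√893 ≈ 119.53*I)
(-27416 + x)*(9848 + 39162) = (-27416 + 4*I*√893)*(9848 + 39162) = (-27416 + 4*I*√893)*49010 = -1343658160 + 196040*I*√893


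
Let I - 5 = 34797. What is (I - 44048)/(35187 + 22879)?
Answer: -4623/29033 ≈ -0.15923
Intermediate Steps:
I = 34802 (I = 5 + 34797 = 34802)
(I - 44048)/(35187 + 22879) = (34802 - 44048)/(35187 + 22879) = -9246/58066 = -9246*1/58066 = -4623/29033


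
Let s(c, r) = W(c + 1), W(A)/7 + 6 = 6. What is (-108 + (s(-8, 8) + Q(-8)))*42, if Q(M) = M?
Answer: -4872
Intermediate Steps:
W(A) = 0 (W(A) = -42 + 7*6 = -42 + 42 = 0)
s(c, r) = 0
(-108 + (s(-8, 8) + Q(-8)))*42 = (-108 + (0 - 8))*42 = (-108 - 8)*42 = -116*42 = -4872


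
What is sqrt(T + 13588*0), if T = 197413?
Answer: sqrt(197413) ≈ 444.31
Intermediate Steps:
sqrt(T + 13588*0) = sqrt(197413 + 13588*0) = sqrt(197413 + 0) = sqrt(197413)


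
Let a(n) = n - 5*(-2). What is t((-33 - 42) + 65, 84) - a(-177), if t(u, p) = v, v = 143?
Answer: 310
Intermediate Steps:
t(u, p) = 143
a(n) = 10 + n (a(n) = n + 10 = 10 + n)
t((-33 - 42) + 65, 84) - a(-177) = 143 - (10 - 177) = 143 - 1*(-167) = 143 + 167 = 310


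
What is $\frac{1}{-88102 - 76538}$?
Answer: $- \frac{1}{164640} \approx -6.0739 \cdot 10^{-6}$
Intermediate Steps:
$\frac{1}{-88102 - 76538} = \frac{1}{-164640} = - \frac{1}{164640}$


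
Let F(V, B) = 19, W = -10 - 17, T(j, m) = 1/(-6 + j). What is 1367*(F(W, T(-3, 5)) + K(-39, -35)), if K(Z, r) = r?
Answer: -21872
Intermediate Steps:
W = -27
1367*(F(W, T(-3, 5)) + K(-39, -35)) = 1367*(19 - 35) = 1367*(-16) = -21872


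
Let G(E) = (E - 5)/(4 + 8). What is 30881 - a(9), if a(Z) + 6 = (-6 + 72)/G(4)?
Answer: 31679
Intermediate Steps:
G(E) = -5/12 + E/12 (G(E) = (-5 + E)/12 = (-5 + E)*(1/12) = -5/12 + E/12)
a(Z) = -798 (a(Z) = -6 + (-6 + 72)/(-5/12 + (1/12)*4) = -6 + 66/(-5/12 + ⅓) = -6 + 66/(-1/12) = -6 + 66*(-12) = -6 - 792 = -798)
30881 - a(9) = 30881 - 1*(-798) = 30881 + 798 = 31679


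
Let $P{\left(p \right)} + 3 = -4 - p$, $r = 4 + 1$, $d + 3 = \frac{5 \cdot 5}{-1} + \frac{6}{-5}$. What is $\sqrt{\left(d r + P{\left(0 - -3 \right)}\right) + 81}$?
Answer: $5 i \sqrt{3} \approx 8.6602 i$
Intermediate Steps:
$d = - \frac{146}{5}$ ($d = -3 + \left(\frac{5 \cdot 5}{-1} + \frac{6}{-5}\right) = -3 + \left(25 \left(-1\right) + 6 \left(- \frac{1}{5}\right)\right) = -3 - \frac{131}{5} = - \frac{146}{5} \approx -29.2$)
$r = 5$
$P{\left(p \right)} = -7 - p$ ($P{\left(p \right)} = -3 - \left(4 + p\right) = -7 - p$)
$\sqrt{\left(d r + P{\left(0 - -3 \right)}\right) + 81} = \sqrt{\left(\left(- \frac{146}{5}\right) 5 - \left(7 + 3\right)\right) + 81} = \sqrt{\left(-146 - 10\right) + 81} = \sqrt{-156 + 81} = \sqrt{-75} = 5 i \sqrt{3}$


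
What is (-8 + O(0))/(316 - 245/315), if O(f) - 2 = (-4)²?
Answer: 90/2837 ≈ 0.031724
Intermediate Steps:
O(f) = 18 (O(f) = 2 + (-4)² = 2 + 16 = 18)
(-8 + O(0))/(316 - 245/315) = (-8 + 18)/(316 - 245/315) = 10/(316 - 245*1/315) = 10/(316 - 7/9) = 10/(2837/9) = 10*(9/2837) = 90/2837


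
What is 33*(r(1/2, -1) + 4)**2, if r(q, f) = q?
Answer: 2673/4 ≈ 668.25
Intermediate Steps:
33*(r(1/2, -1) + 4)**2 = 33*(1/2 + 4)**2 = 33*(9/2)**2 = 33*(81/4) = 2673/4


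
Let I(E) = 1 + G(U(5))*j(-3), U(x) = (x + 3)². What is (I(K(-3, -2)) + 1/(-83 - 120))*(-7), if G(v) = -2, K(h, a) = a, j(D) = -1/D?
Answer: -200/87 ≈ -2.2989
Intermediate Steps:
U(x) = (3 + x)²
I(E) = ⅓ (I(E) = 1 - (-2)/(-3) = 1 - (-2)*(-1)/3 = 1 - 2*⅓ = 1 - ⅔ = ⅓)
(I(K(-3, -2)) + 1/(-83 - 120))*(-7) = (⅓ + 1/(-83 - 120))*(-7) = (⅓ + 1/(-203))*(-7) = (⅓ - 1/203)*(-7) = (200/609)*(-7) = -200/87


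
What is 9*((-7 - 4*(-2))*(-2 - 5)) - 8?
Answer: -71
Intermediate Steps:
9*((-7 - 4*(-2))*(-2 - 5)) - 8 = 9*((-7 + 8)*(-7)) - 8 = 9*(1*(-7)) - 8 = 9*(-7) - 8 = -63 - 8 = -71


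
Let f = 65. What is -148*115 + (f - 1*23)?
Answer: -16978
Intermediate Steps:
-148*115 + (f - 1*23) = -148*115 + (65 - 1*23) = -17020 + (65 - 23) = -17020 + 42 = -16978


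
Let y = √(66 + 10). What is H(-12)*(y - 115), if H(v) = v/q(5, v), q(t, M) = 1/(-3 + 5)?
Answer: 2760 - 48*√19 ≈ 2550.8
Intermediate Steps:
q(t, M) = ½ (q(t, M) = 1/2 = ½)
y = 2*√19 (y = √76 = 2*√19 ≈ 8.7178)
H(v) = 2*v (H(v) = v/(½) = v*2 = 2*v)
H(-12)*(y - 115) = (2*(-12))*(2*√19 - 115) = -24*(-115 + 2*√19) = 2760 - 48*√19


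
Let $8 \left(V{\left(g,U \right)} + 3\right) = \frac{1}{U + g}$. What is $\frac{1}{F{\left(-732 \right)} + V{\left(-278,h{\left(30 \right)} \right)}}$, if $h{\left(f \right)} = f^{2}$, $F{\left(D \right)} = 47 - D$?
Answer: $\frac{4976}{3861377} \approx 0.0012887$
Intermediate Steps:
$V{\left(g,U \right)} = -3 + \frac{1}{8 \left(U + g\right)}$
$\frac{1}{F{\left(-732 \right)} + V{\left(-278,h{\left(30 \right)} \right)}} = \frac{1}{\left(47 - -732\right) + \frac{\frac{1}{8} - 3 \cdot 30^{2} - -834}{30^{2} - 278}} = \frac{1}{\left(47 + 732\right) + \frac{\frac{1}{8} - 2700 + 834}{900 - 278}} = \frac{1}{779 + \frac{\frac{1}{8} - 2700 + 834}{622}} = \frac{1}{779 + \frac{1}{622} \left(- \frac{14927}{8}\right)} = \frac{1}{779 - \frac{14927}{4976}} = \frac{1}{\frac{3861377}{4976}} = \frac{4976}{3861377}$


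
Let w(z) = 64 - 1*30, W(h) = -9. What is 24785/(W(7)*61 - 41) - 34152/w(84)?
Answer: -2099237/2006 ≈ -1046.5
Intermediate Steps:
w(z) = 34 (w(z) = 64 - 30 = 34)
24785/(W(7)*61 - 41) - 34152/w(84) = 24785/(-9*61 - 41) - 34152/34 = 24785/(-549 - 41) - 34152*1/34 = 24785/(-590) - 17076/17 = 24785*(-1/590) - 17076/17 = -4957/118 - 17076/17 = -2099237/2006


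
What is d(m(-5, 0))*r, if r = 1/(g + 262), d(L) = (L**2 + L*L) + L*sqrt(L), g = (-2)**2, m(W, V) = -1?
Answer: 1/133 - I/266 ≈ 0.0075188 - 0.0037594*I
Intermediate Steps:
g = 4
d(L) = L**(3/2) + 2*L**2 (d(L) = (L**2 + L**2) + L**(3/2) = 2*L**2 + L**(3/2) = L**(3/2) + 2*L**2)
r = 1/266 (r = 1/(4 + 262) = 1/266 ≈ 0.0037594)
d(m(-5, 0))*r = ((-1)**(3/2) + 2*(-1)**2)*(1/266) = (-I + 2*1)*(1/266) = (-I + 2)*(1/266) = (2 - I)*(1/266) = 1/133 - I/266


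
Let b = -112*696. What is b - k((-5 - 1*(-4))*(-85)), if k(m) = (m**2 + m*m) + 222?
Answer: -92624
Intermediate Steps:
k(m) = 222 + 2*m**2 (k(m) = (m**2 + m**2) + 222 = 2*m**2 + 222 = 222 + 2*m**2)
b = -77952
b - k((-5 - 1*(-4))*(-85)) = -77952 - (222 + 2*((-5 - 1*(-4))*(-85))**2) = -77952 - (222 + 2*((-5 + 4)*(-85))**2) = -77952 - (222 + 2*(-1*(-85))**2) = -77952 - (222 + 2*85**2) = -77952 - (222 + 2*7225) = -77952 - (222 + 14450) = -77952 - 1*14672 = -77952 - 14672 = -92624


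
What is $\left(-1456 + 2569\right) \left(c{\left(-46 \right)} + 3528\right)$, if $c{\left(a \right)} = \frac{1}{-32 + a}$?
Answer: $\frac{102092893}{26} \approx 3.9266 \cdot 10^{6}$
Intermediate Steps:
$\left(-1456 + 2569\right) \left(c{\left(-46 \right)} + 3528\right) = \left(-1456 + 2569\right) \left(\frac{1}{-32 - 46} + 3528\right) = 1113 \left(\frac{1}{-78} + 3528\right) = 1113 \left(- \frac{1}{78} + 3528\right) = 1113 \cdot \frac{275183}{78} = \frac{102092893}{26}$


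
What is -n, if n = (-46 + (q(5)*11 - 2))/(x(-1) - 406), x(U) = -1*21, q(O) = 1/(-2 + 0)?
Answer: -107/854 ≈ -0.12529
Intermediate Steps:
q(O) = -½ (q(O) = 1/(-2) = -½)
x(U) = -21
n = 107/854 (n = (-46 + (-½*11 - 2))/(-21 - 406) = (-46 + (-11/2 - 2))/(-427) = (-46 - 15/2)*(-1/427) = -107/2*(-1/427) = 107/854 ≈ 0.12529)
-n = -1*107/854 = -107/854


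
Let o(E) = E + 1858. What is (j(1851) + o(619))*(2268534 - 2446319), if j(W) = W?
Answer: -769453480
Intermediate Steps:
o(E) = 1858 + E
(j(1851) + o(619))*(2268534 - 2446319) = (1851 + (1858 + 619))*(2268534 - 2446319) = (1851 + 2477)*(-177785) = 4328*(-177785) = -769453480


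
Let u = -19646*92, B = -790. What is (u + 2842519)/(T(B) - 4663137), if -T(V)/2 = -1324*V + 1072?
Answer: -1035087/6757201 ≈ -0.15318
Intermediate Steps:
T(V) = -2144 + 2648*V (T(V) = -2*(-1324*V + 1072) = -2*(1072 - 1324*V) = -2144 + 2648*V)
u = -1807432
(u + 2842519)/(T(B) - 4663137) = (-1807432 + 2842519)/((-2144 + 2648*(-790)) - 4663137) = 1035087/((-2144 - 2091920) - 4663137) = 1035087/(-2094064 - 4663137) = 1035087/(-6757201) = 1035087*(-1/6757201) = -1035087/6757201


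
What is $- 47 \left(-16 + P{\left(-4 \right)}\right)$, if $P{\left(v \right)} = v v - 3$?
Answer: $141$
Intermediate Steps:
$P{\left(v \right)} = -3 + v^{2}$ ($P{\left(v \right)} = v^{2} - 3 = -3 + v^{2}$)
$- 47 \left(-16 + P{\left(-4 \right)}\right) = - 47 \left(-16 - \left(3 - \left(-4\right)^{2}\right)\right) = - 47 \left(-16 + \left(-3 + 16\right)\right) = - 47 \left(-16 + 13\right) = \left(-47\right) \left(-3\right) = 141$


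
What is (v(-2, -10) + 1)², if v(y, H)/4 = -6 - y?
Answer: 225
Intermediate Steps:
v(y, H) = -24 - 4*y (v(y, H) = 4*(-6 - y) = -24 - 4*y)
(v(-2, -10) + 1)² = ((-24 - 4*(-2)) + 1)² = ((-24 + 8) + 1)² = (-16 + 1)² = (-15)² = 225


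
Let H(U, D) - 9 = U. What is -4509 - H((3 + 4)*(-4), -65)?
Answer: -4490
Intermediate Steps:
H(U, D) = 9 + U
-4509 - H((3 + 4)*(-4), -65) = -4509 - (9 + (3 + 4)*(-4)) = -4509 - (9 + 7*(-4)) = -4509 - (9 - 28) = -4509 - 1*(-19) = -4509 + 19 = -4490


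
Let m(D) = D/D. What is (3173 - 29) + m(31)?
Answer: 3145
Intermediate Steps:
m(D) = 1
(3173 - 29) + m(31) = (3173 - 29) + 1 = 3144 + 1 = 3145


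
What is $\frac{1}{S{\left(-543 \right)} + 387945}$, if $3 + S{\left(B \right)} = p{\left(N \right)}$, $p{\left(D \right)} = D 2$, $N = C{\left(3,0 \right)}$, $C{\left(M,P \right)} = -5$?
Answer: $\frac{1}{387932} \approx 2.5778 \cdot 10^{-6}$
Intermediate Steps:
$N = -5$
$p{\left(D \right)} = 2 D$
$S{\left(B \right)} = -13$ ($S{\left(B \right)} = -3 + 2 \left(-5\right) = -3 - 10 = -13$)
$\frac{1}{S{\left(-543 \right)} + 387945} = \frac{1}{-13 + 387945} = \frac{1}{387932}$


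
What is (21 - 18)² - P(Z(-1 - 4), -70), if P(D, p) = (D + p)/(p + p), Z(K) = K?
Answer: 237/28 ≈ 8.4643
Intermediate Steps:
P(D, p) = (D + p)/(2*p) (P(D, p) = (D + p)/((2*p)) = (D + p)*(1/(2*p)) = (D + p)/(2*p))
(21 - 18)² - P(Z(-1 - 4), -70) = (21 - 18)² - ((-1 - 4) - 70)/(2*(-70)) = 3² - (-1)*(-5 - 70)/(2*70) = 9 - (-1)*(-75)/(2*70) = 9 - 1*15/28 = 9 - 15/28 = 237/28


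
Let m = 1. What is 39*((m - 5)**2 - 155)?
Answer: -5421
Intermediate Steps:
39*((m - 5)**2 - 155) = 39*((1 - 5)**2 - 155) = 39*((-4)**2 - 155) = 39*(16 - 155) = 39*(-139) = -5421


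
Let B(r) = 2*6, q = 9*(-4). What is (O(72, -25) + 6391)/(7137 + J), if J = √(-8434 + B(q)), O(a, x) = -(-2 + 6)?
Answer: 45584019/50945191 - 6387*I*√8422/50945191 ≈ 0.89477 - 0.011505*I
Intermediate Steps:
q = -36
B(r) = 12
O(a, x) = -4 (O(a, x) = -1*4 = -4)
J = I*√8422 (J = √(-8434 + 12) = √(-8422) = I*√8422 ≈ 91.771*I)
(O(72, -25) + 6391)/(7137 + J) = (-4 + 6391)/(7137 + I*√8422) = 6387/(7137 + I*√8422)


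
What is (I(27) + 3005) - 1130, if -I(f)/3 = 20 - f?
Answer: 1896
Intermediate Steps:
I(f) = -60 + 3*f (I(f) = -3*(20 - f) = -60 + 3*f)
(I(27) + 3005) - 1130 = ((-60 + 3*27) + 3005) - 1130 = ((-60 + 81) + 3005) - 1130 = (21 + 3005) - 1130 = 3026 - 1130 = 1896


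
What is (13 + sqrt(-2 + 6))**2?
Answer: 225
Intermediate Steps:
(13 + sqrt(-2 + 6))**2 = (13 + sqrt(4))**2 = (13 + 2)**2 = 15**2 = 225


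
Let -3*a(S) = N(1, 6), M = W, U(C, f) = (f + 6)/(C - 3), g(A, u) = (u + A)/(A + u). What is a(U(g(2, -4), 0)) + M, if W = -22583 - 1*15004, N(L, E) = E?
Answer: -37589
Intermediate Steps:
g(A, u) = 1 (g(A, u) = (A + u)/(A + u) = 1)
U(C, f) = (6 + f)/(-3 + C)
W = -37587 (W = -22583 - 15004 = -37587)
M = -37587
a(S) = -2 (a(S) = -1/3*6 = -2)
a(U(g(2, -4), 0)) + M = -2 - 37587 = -37589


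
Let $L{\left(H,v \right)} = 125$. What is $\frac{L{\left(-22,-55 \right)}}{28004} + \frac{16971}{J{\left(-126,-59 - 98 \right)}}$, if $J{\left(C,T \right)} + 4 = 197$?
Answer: $\frac{475280009}{5404772} \approx 87.937$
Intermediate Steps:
$J{\left(C,T \right)} = 193$ ($J{\left(C,T \right)} = -4 + 197 = 193$)
$\frac{L{\left(-22,-55 \right)}}{28004} + \frac{16971}{J{\left(-126,-59 - 98 \right)}} = \frac{125}{28004} + \frac{16971}{193} = \frac{475280009}{5404772}$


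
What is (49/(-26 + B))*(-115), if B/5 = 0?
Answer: 5635/26 ≈ 216.73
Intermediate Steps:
B = 0 (B = 5*0 = 0)
(49/(-26 + B))*(-115) = (49/(-26 + 0))*(-115) = (49/(-26))*(-115) = (49*(-1/26))*(-115) = -49/26*(-115) = 5635/26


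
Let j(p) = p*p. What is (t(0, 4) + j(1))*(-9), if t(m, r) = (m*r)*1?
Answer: -9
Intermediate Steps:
j(p) = p²
t(m, r) = m*r
(t(0, 4) + j(1))*(-9) = (0*4 + 1²)*(-9) = (0 + 1)*(-9) = 1*(-9) = -9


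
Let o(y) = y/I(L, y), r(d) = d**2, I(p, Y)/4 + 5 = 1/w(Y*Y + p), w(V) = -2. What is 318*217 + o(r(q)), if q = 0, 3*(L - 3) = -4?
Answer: 69006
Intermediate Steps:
L = 5/3 (L = 3 + (1/3)*(-4) = 3 - 4/3 = 5/3 ≈ 1.6667)
I(p, Y) = -22 (I(p, Y) = -20 + 4/(-2) = -20 + 4*(-1/2) = -20 - 2 = -22)
o(y) = -y/22 (o(y) = y/(-22) = y*(-1/22) = -y/22)
318*217 + o(r(q)) = 318*217 - 1/22*0**2 = 69006 - 1/22*0 = 69006 + 0 = 69006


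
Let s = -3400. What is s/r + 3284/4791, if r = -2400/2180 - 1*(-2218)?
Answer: -490996136/578853411 ≈ -0.84822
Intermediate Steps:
r = 241642/109 (r = -2400*1/2180 + 2218 = -120/109 + 2218 = 241642/109 ≈ 2216.9)
s/r + 3284/4791 = -3400/241642/109 + 3284/4791 = -3400*109/241642 + 3284*(1/4791) = -185300/120821 + 3284/4791 = -490996136/578853411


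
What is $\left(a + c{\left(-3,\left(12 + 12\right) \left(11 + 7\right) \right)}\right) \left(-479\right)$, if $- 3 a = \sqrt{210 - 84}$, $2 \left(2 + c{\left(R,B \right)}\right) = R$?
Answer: $\frac{3353}{2} + 479 \sqrt{14} \approx 3468.8$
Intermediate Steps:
$c{\left(R,B \right)} = -2 + \frac{R}{2}$
$a = - \sqrt{14}$ ($a = - \frac{\sqrt{210 - 84}}{3} = - \frac{\sqrt{126}}{3} = - \frac{3 \sqrt{14}}{3} = - \sqrt{14} \approx -3.7417$)
$\left(a + c{\left(-3,\left(12 + 12\right) \left(11 + 7\right) \right)}\right) \left(-479\right) = \left(- \sqrt{14} + \left(-2 + \frac{1}{2} \left(-3\right)\right)\right) \left(-479\right) = \left(- \sqrt{14} - \frac{7}{2}\right) \left(-479\right) = \left(- \frac{7}{2} - \sqrt{14}\right) \left(-479\right) = \frac{3353}{2} + 479 \sqrt{14}$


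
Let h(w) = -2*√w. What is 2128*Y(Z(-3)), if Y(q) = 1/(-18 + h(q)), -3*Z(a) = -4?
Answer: -28728/239 + 2128*√3/239 ≈ -104.78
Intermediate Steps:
Z(a) = 4/3 (Z(a) = -⅓*(-4) = 4/3)
Y(q) = 1/(-18 - 2*√q)
2128*Y(Z(-3)) = 2128*(-1/(18 + 2*√(4/3))) = 2128*(-1/(18 + 2*(2*√3/3))) = 2128*(-1/(18 + 4*√3/3)) = -2128/(18 + 4*√3/3)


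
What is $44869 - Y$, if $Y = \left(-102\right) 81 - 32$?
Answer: $53163$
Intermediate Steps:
$Y = -8294$ ($Y = -8262 - 32 = -8294$)
$44869 - Y = 44869 - -8294 = 44869 + 8294 = 53163$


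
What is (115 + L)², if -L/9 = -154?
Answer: 2253001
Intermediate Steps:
L = 1386 (L = -9*(-154) = 1386)
(115 + L)² = (115 + 1386)² = 1501² = 2253001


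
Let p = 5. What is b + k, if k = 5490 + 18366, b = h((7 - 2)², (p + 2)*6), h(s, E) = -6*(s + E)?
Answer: 23454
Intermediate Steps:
h(s, E) = -6*E - 6*s (h(s, E) = -6*(E + s) = -6*E - 6*s)
b = -402 (b = -6*(5 + 2)*6 - 6*(7 - 2)² = -42*6 - 6*5² = -6*42 - 6*25 = -252 - 150 = -402)
k = 23856
b + k = -402 + 23856 = 23454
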